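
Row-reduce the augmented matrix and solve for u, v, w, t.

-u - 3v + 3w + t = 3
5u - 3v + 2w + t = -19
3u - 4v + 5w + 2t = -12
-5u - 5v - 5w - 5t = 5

Forward elimination on [A|b]:
R2 <- R2 - (-5)*R1:  [   0  -18   17    6   -4 ]
R3 <- R3 - (-3)*R1:  [   0  -13   14    5   -3 ]
R4 <- R4 - (5)*R1:  [   0   10  -20  -10  -10 ]
R3 <- R3 - (13/18)*R2:  [     0      0  31/18    2/3   -1/9 ]
R4 <- R4 - (-5/9)*R2:  [      0       0   -95/9   -20/3  -110/9 ]
R4 <- R4 - (-190/31)*R3:  [       0        0        0   -80/31  -400/31 ]
Row echelon form:
[ -1   -3      3       1  |        3 ]
[  0  -18     17       6  |       -4 ]
[  0    0  31/18     2/3  |     -1/9 ]
[  0    0      0  -80/31  |  -400/31 ]
Back-substitution:
t = (-400/31) / (-80/31) = 5
w = (-1/9 - (2/3)*(5)) / (31/18) = -2
v = (-4 - (17)*(-2) - (6)*(5)) / -18 = 0
u = (3 - (-3)*(0) - (3)*(-2) - (1)*(5)) / -1 = -4

(-4, 0, -2, 5)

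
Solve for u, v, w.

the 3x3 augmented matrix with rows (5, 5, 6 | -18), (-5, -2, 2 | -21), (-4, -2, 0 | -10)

Forward elimination on [A|b]:
R2 <- R2 - (-1)*R1:  [   0    3    8  -39 ]
R3 <- R3 - (-4/5)*R1:  [      0       2    24/5  -122/5 ]
R3 <- R3 - (2/3)*R2:  [     0      0  -8/15    8/5 ]
Row echelon form:
[ 5  5      6  |  -18 ]
[ 0  3      8  |  -39 ]
[ 0  0  -8/15  |  8/5 ]
Back-substitution:
w = (8/5) / (-8/15) = -3
v = (-39 - (8)*(-3)) / 3 = -5
u = (-18 - (5)*(-5) - (6)*(-3)) / 5 = 5

(5, -5, -3)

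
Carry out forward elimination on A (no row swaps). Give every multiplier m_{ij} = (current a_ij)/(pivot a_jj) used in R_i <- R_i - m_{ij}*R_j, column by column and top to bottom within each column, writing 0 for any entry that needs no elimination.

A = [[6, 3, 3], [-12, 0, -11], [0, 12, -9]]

Forward elimination:
R2 <- R2 - (-2)*R1:  [  0   6  -5 ]
R3: entry in column 1 is already 0 -> m_{31} = 0 (no row operation needed)
R3 <- R3 - (2)*R2:  [ 0  0  1 ]
Multipliers (in order of application): m_{21} = -2, m_{31} = 0, m_{32} = 2

multipliers: -2, 0, 2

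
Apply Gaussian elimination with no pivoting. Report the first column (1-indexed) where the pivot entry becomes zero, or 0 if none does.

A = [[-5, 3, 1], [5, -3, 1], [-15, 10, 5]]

Naive forward elimination:
R2 <- R2 - (-1)*R1:  [ 0  0  2 ]
R3 <- R3 - (3)*R1:  [ 0  1  2 ]
Matrix at this point:
[ -5  3  1 ]
[  0  0  2 ]
[  0  1  2 ]
Pivot entry (2,2) is zero but row 3 has 1 in column 2 -> naive elimination stops; a row interchange (e.g. R2 <-> R3) would be required here.

first zero-pivot column = 2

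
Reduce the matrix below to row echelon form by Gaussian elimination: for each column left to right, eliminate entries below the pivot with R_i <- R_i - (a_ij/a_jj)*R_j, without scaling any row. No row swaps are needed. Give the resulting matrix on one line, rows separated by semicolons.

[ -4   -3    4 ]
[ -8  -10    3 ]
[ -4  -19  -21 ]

REF = [-4 -3 4; 0 -4 -5; 0 0 -5]

Forward elimination:
R2 <- R2 - (2)*R1:  [  0  -4  -5 ]
R3 <- R3 - (1)*R1:  [   0  -16  -25 ]
R3 <- R3 - (4)*R2:  [  0   0  -5 ]
Row echelon form:
[ -4  -3   4 ]
[  0  -4  -5 ]
[  0   0  -5 ]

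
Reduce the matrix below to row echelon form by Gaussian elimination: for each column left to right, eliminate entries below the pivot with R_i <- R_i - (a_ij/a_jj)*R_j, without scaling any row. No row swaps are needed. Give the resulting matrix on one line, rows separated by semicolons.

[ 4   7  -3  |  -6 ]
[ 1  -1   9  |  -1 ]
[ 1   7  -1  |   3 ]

Forward elimination:
R2 <- R2 - (1/4)*R1:  [     0  -11/4   39/4    1/2 ]
R3 <- R3 - (1/4)*R1:  [    0  21/4  -1/4   9/2 ]
R3 <- R3 - (-21/11)*R2:  [      0       0  202/11   60/11 ]
Row echelon form:
[ 4      7      -3  |     -6 ]
[ 0  -11/4    39/4  |    1/2 ]
[ 0      0  202/11  |  60/11 ]

REF = [4 7 -3 -6; 0 -11/4 39/4 1/2; 0 0 202/11 60/11]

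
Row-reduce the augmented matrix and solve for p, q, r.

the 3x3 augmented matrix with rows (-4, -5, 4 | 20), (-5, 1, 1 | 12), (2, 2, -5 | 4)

(-4, -4, -4)

Forward elimination on [A|b]:
R2 <- R2 - (5/4)*R1:  [    0  29/4    -4   -13 ]
R3 <- R3 - (-1/2)*R1:  [    0  -1/2    -3    14 ]
R3 <- R3 - (-2/29)*R2:  [      0       0  -95/29  380/29 ]
Row echelon form:
[ -4    -5       4  |      20 ]
[  0  29/4      -4  |     -13 ]
[  0     0  -95/29  |  380/29 ]
Back-substitution:
r = (380/29) / (-95/29) = -4
q = (-13 - (-4)*(-4)) / (29/4) = -4
p = (20 - (-5)*(-4) - (4)*(-4)) / -4 = -4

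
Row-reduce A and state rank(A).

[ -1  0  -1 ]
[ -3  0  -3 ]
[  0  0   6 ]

rank(A) = 2

Row reduction:
R2 <- R2 - (3)*R1:  [ 0  0  0 ]
R2 <-> R3   (pivot in column 3 was zero)
[ -1  0  -1 ]
[  0  0   6 ]
[  0  0   0 ]
Row echelon form:
[ -1  0  -1 ]
[  0  0   6 ]
[  0  0   0 ]
Nonzero rows / pivot columns: 2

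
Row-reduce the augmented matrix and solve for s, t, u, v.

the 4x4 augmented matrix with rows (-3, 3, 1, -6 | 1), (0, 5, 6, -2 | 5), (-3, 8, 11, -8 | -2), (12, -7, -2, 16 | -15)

(-4, 5, -2, 4)

Forward elimination on [A|b]:
R3 <- R3 - (1)*R1:  [  0   5  10  -2  -3 ]
R4 <- R4 - (-4)*R1:  [   0    5    2   -8  -11 ]
R3 <- R3 - (1)*R2:  [  0   0   4   0  -8 ]
R4 <- R4 - (1)*R2:  [   0    0   -4   -6  -16 ]
R4 <- R4 - (-1)*R3:  [   0    0    0   -6  -24 ]
Row echelon form:
[ -3  3  1  -6  |    1 ]
[  0  5  6  -2  |    5 ]
[  0  0  4   0  |   -8 ]
[  0  0  0  -6  |  -24 ]
Back-substitution:
v = (-24) / -6 = 4
u = (-8) / 4 = -2
t = (5 - (6)*(-2) - (-2)*(4)) / 5 = 5
s = (1 - (3)*(5) - (1)*(-2) - (-6)*(4)) / -3 = -4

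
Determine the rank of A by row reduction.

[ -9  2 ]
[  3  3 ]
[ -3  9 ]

Row reduction:
R2 <- R2 - (-1/3)*R1:  [    0  11/3 ]
R3 <- R3 - (1/3)*R1:  [    0  25/3 ]
R3 <- R3 - (25/11)*R2:  [ 0  0 ]
Row echelon form:
[ -9     2 ]
[  0  11/3 ]
[  0     0 ]
Nonzero rows / pivot columns: 2

rank(A) = 2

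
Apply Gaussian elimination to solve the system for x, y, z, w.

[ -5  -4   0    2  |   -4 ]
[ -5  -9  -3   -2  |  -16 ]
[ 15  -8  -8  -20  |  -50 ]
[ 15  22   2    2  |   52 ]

Forward elimination on [A|b]:
R2 <- R2 - (1)*R1:  [   0   -5   -3   -4  -12 ]
R3 <- R3 - (-3)*R1:  [   0  -20   -8  -14  -62 ]
R4 <- R4 - (-3)*R1:  [  0  10   2   8  40 ]
R3 <- R3 - (4)*R2:  [   0    0    4    2  -14 ]
R4 <- R4 - (-2)*R2:  [  0   0  -4   0  16 ]
R4 <- R4 - (-1)*R3:  [ 0  0  0  2  2 ]
Row echelon form:
[ -5  -4   0   2  |   -4 ]
[  0  -5  -3  -4  |  -12 ]
[  0   0   4   2  |  -14 ]
[  0   0   0   2  |    2 ]
Back-substitution:
w = (2) / 2 = 1
z = (-14 - (2)*(1)) / 4 = -4
y = (-12 - (-3)*(-4) - (-4)*(1)) / -5 = 4
x = (-4 - (-4)*(4) - (2)*(1)) / -5 = -2

(-2, 4, -4, 1)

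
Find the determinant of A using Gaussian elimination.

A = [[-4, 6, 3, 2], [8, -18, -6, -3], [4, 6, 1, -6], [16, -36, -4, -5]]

det(A) = 480

Forward elimination:
R2 <- R2 - (-2)*R1:  [  0  -6   0   1 ]
R3 <- R3 - (-1)*R1:  [  0  12   4  -4 ]
R4 <- R4 - (-4)*R1:  [   0  -12    8    3 ]
R3 <- R3 - (-2)*R2:  [  0   0   4  -2 ]
R4 <- R4 - (2)*R2:  [ 0  0  8  1 ]
R4 <- R4 - (2)*R3:  [ 0  0  0  5 ]
Upper-triangular form:
[ -4   6  3   2 ]
[  0  -6  0   1 ]
[  0   0  4  -2 ]
[  0   0  0   5 ]
det(A) = (-1)^0 * (-4) * (-6) * (4) * (5) = 480  (0 row swaps -> sign +1)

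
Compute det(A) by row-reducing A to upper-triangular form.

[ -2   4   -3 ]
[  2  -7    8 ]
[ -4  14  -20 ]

det(A) = -24

Forward elimination:
R2 <- R2 - (-1)*R1:  [  0  -3   5 ]
R3 <- R3 - (2)*R1:  [   0    6  -14 ]
R3 <- R3 - (-2)*R2:  [  0   0  -4 ]
Upper-triangular form:
[ -2   4  -3 ]
[  0  -3   5 ]
[  0   0  -4 ]
det(A) = (-1)^0 * (-2) * (-3) * (-4) = -24  (0 row swaps -> sign +1)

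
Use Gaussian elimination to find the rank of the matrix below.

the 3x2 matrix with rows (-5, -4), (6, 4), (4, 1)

Row reduction:
R2 <- R2 - (-6/5)*R1:  [    0  -4/5 ]
R3 <- R3 - (-4/5)*R1:  [     0  -11/5 ]
R3 <- R3 - (11/4)*R2:  [ 0  0 ]
Row echelon form:
[ -5    -4 ]
[  0  -4/5 ]
[  0     0 ]
Nonzero rows / pivot columns: 2

rank(A) = 2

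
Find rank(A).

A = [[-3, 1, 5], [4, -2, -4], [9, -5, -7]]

rank(A) = 2

Row reduction:
R2 <- R2 - (-4/3)*R1:  [    0  -2/3   8/3 ]
R3 <- R3 - (-3)*R1:  [  0  -2   8 ]
R3 <- R3 - (3)*R2:  [ 0  0  0 ]
Row echelon form:
[ -3     1    5 ]
[  0  -2/3  8/3 ]
[  0     0    0 ]
Nonzero rows / pivot columns: 2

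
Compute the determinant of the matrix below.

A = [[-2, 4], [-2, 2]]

det(A) = 4

Forward elimination:
R2 <- R2 - (1)*R1:  [  0  -2 ]
Upper-triangular form:
[ -2   4 ]
[  0  -2 ]
det(A) = (-1)^0 * (-2) * (-2) = 4  (0 row swaps -> sign +1)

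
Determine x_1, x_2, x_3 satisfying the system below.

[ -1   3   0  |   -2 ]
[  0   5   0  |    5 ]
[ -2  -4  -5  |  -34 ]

Forward elimination on [A|b]:
R3 <- R3 - (2)*R1:  [   0  -10   -5  -30 ]
R3 <- R3 - (-2)*R2:  [   0    0   -5  -20 ]
Row echelon form:
[ -1  3   0  |   -2 ]
[  0  5   0  |    5 ]
[  0  0  -5  |  -20 ]
Back-substitution:
x_3 = (-20) / -5 = 4
x_2 = (5) / 5 = 1
x_1 = (-2 - (3)*(1)) / -1 = 5

(5, 1, 4)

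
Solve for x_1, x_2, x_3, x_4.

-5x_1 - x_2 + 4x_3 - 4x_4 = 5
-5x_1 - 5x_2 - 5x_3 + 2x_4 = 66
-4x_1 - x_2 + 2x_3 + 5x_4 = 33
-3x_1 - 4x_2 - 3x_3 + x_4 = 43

Forward elimination on [A|b]:
R2 <- R2 - (1)*R1:  [  0  -4  -9   6  61 ]
R3 <- R3 - (4/5)*R1:  [    0  -1/5  -6/5  41/5    29 ]
R4 <- R4 - (3/5)*R1:  [     0  -17/5  -27/5   17/5     40 ]
R3 <- R3 - (1/20)*R2:  [      0       0    -3/4   79/10  519/20 ]
R4 <- R4 - (17/20)*R2:  [       0        0      9/4   -17/10  -237/20 ]
R4 <- R4 - (-3)*R3:  [  0   0   0  22  66 ]
Row echelon form:
[ -5  -1     4     -4  |       5 ]
[  0  -4    -9      6  |      61 ]
[  0   0  -3/4  79/10  |  519/20 ]
[  0   0     0     22  |      66 ]
Back-substitution:
x_4 = (66) / 22 = 3
x_3 = (519/20 - (79/10)*(3)) / (-3/4) = -3
x_2 = (61 - (-9)*(-3) - (6)*(3)) / -4 = -4
x_1 = (5 - (-1)*(-4) - (4)*(-3) - (-4)*(3)) / -5 = -5

(-5, -4, -3, 3)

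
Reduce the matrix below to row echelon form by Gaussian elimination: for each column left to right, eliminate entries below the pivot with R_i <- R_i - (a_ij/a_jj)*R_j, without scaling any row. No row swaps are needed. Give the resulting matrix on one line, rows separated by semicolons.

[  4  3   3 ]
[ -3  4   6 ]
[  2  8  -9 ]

REF = [4 3 3; 0 25/4 33/4; 0 0 -477/25]

Forward elimination:
R2 <- R2 - (-3/4)*R1:  [    0  25/4  33/4 ]
R3 <- R3 - (1/2)*R1:  [     0   13/2  -21/2 ]
R3 <- R3 - (26/25)*R2:  [       0        0  -477/25 ]
Row echelon form:
[ 4     3        3 ]
[ 0  25/4     33/4 ]
[ 0     0  -477/25 ]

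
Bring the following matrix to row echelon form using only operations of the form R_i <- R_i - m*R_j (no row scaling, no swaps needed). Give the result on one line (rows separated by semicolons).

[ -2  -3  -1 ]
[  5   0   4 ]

Forward elimination:
R2 <- R2 - (-5/2)*R1:  [     0  -15/2    3/2 ]
Row echelon form:
[ -2     -3   -1 ]
[  0  -15/2  3/2 ]

REF = [-2 -3 -1; 0 -15/2 3/2]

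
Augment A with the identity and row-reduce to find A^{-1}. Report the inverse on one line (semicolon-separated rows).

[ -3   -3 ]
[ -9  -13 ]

Gauss-Jordan on [A | I]:
R1 <- (1/-3)*R1:  [    1     1  |  -1/3     0 ]
R2 <- R2 - (-9)*R1:  [  0  -4  |  -3   1 ]
R2 <- (1/-4)*R2:  [    0     1  |   3/4  -1/4 ]
R1 <- R1 - (1)*R2:  [      1       0  |  -13/12     1/4 ]
Right block of [I | A^{-1}] is the inverse:
[ -13/12   1/4 ]
[    3/4  -1/4 ]

inverse = [-13/12 1/4; 3/4 -1/4]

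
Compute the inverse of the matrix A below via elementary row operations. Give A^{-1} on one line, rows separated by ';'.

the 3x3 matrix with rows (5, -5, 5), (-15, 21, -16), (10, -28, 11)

inverse = [217/60 17/12 5/12; -1/12 -1/12 -1/12; -7/2 -3/2 -1/2]

Gauss-Jordan on [A | I]:
R1 <- (1/5)*R1:  [   1   -1    1  |  1/5    0    0 ]
R2 <- R2 - (-15)*R1:  [  0   6  -1  |   3   1   0 ]
R3 <- R3 - (10)*R1:  [   0  -18    1  |   -2    0    1 ]
R2 <- (1/6)*R2:  [    0     1  -1/6  |   1/2   1/6     0 ]
R1 <- R1 - (-1)*R2:  [    1     0   5/6  |  7/10   1/6     0 ]
R3 <- R3 - (-18)*R2:  [  0   0  -2  |   7   3   1 ]
R3 <- (1/-2)*R3:  [    0     0     1  |  -7/2  -3/2  -1/2 ]
R1 <- R1 - (5/6)*R3:  [      1       0       0  |  217/60   17/12    5/12 ]
R2 <- R2 - (-1/6)*R3:  [     0      1      0  |  -1/12  -1/12  -1/12 ]
Right block of [I | A^{-1}] is the inverse:
[ 217/60  17/12   5/12 ]
[  -1/12  -1/12  -1/12 ]
[   -7/2   -3/2   -1/2 ]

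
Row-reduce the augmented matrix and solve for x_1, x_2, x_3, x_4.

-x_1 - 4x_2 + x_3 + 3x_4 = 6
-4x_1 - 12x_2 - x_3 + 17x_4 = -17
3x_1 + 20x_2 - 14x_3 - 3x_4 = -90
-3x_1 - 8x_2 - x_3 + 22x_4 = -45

(3, -4, 2, -3)

Forward elimination on [A|b]:
R2 <- R2 - (4)*R1:  [   0    4   -5    5  -41 ]
R3 <- R3 - (-3)*R1:  [   0    8  -11    6  -72 ]
R4 <- R4 - (3)*R1:  [   0    4   -4   13  -63 ]
R3 <- R3 - (2)*R2:  [  0   0  -1  -4  10 ]
R4 <- R4 - (1)*R2:  [   0    0    1    8  -22 ]
R4 <- R4 - (-1)*R3:  [   0    0    0    4  -12 ]
Row echelon form:
[ -1  -4   1   3  |    6 ]
[  0   4  -5   5  |  -41 ]
[  0   0  -1  -4  |   10 ]
[  0   0   0   4  |  -12 ]
Back-substitution:
x_4 = (-12) / 4 = -3
x_3 = (10 - (-4)*(-3)) / -1 = 2
x_2 = (-41 - (-5)*(2) - (5)*(-3)) / 4 = -4
x_1 = (6 - (-4)*(-4) - (1)*(2) - (3)*(-3)) / -1 = 3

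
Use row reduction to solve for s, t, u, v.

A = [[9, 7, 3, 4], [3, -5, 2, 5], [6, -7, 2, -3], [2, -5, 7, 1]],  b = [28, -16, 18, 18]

(2, 2, 4, -4)

Forward elimination on [A|b]:
R2 <- R2 - (1/3)*R1:  [     0  -22/3      1   11/3  -76/3 ]
R3 <- R3 - (2/3)*R1:  [     0  -35/3      0  -17/3   -2/3 ]
R4 <- R4 - (2/9)*R1:  [     0  -59/9   19/3    1/9  106/9 ]
R3 <- R3 - (35/22)*R2:  [      0       0  -35/22   -23/2  436/11 ]
R4 <- R4 - (59/66)*R2:  [       0        0   359/66    -19/6  1136/33 ]
R4 <- R4 - (-359/105)*R3:  [        0         0         0  -1487/35   5948/35 ]
Row echelon form:
[ 9      7       3         4  |       28 ]
[ 0  -22/3       1      11/3  |    -76/3 ]
[ 0      0  -35/22     -23/2  |   436/11 ]
[ 0      0       0  -1487/35  |  5948/35 ]
Back-substitution:
v = (5948/35) / (-1487/35) = -4
u = (436/11 - (-23/2)*(-4)) / (-35/22) = 4
t = (-76/3 - (1)*(4) - (11/3)*(-4)) / (-22/3) = 2
s = (28 - (7)*(2) - (3)*(4) - (4)*(-4)) / 9 = 2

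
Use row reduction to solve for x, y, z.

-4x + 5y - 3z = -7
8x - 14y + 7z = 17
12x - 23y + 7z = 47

Forward elimination on [A|b]:
R2 <- R2 - (-2)*R1:  [  0  -4   1   3 ]
R3 <- R3 - (-3)*R1:  [  0  -8  -2  26 ]
R3 <- R3 - (2)*R2:  [  0   0  -4  20 ]
Row echelon form:
[ -4   5  -3  |  -7 ]
[  0  -4   1  |   3 ]
[  0   0  -4  |  20 ]
Back-substitution:
z = (20) / -4 = -5
y = (3 - (1)*(-5)) / -4 = -2
x = (-7 - (5)*(-2) - (-3)*(-5)) / -4 = 3

(3, -2, -5)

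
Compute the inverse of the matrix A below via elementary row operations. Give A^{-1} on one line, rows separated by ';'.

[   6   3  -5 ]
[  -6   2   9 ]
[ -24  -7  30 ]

Gauss-Jordan on [A | I]:
R1 <- (1/6)*R1:  [    1   1/2  -5/6  |   1/6     0     0 ]
R2 <- R2 - (-6)*R1:  [ 0  5  4  |  1  1  0 ]
R3 <- R3 - (-24)*R1:  [  0   5  10  |   4   0   1 ]
R2 <- (1/5)*R2:  [   0    1  4/5  |  1/5  1/5    0 ]
R1 <- R1 - (1/2)*R2:  [      1       0  -37/30  |    1/15   -1/10       0 ]
R3 <- R3 - (5)*R2:  [  0   0   6  |   3  -1   1 ]
R3 <- (1/6)*R3:  [    0     0     1  |   1/2  -1/6   1/6 ]
R1 <- R1 - (-37/30)*R3:  [      1       0       0  |   41/60  -11/36  37/180 ]
R2 <- R2 - (4/5)*R3:  [     0      1      0  |   -1/5    1/3  -2/15 ]
Right block of [I | A^{-1}] is the inverse:
[ 41/60  -11/36  37/180 ]
[  -1/5     1/3   -2/15 ]
[   1/2    -1/6     1/6 ]

inverse = [41/60 -11/36 37/180; -1/5 1/3 -2/15; 1/2 -1/6 1/6]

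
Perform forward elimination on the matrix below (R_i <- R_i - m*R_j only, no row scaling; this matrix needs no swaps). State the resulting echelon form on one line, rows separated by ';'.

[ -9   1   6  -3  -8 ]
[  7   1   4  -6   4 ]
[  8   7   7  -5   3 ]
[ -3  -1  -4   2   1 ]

REF = [-9 1 6 -3 -8; 0 16/9 26/3 -25/3 -20/9; 0 0 -209/8 469/16 23/4; 0 0 0 -562/209 441/209]

Forward elimination:
R2 <- R2 - (-7/9)*R1:  [     0   16/9   26/3  -25/3  -20/9 ]
R3 <- R3 - (-8/9)*R1:  [     0   71/9   37/3  -23/3  -37/9 ]
R4 <- R4 - (1/3)*R1:  [    0  -4/3    -6     3  11/3 ]
R3 <- R3 - (71/16)*R2:  [      0       0  -209/8  469/16    23/4 ]
R4 <- R4 - (-3/4)*R2:  [     0      0    1/2  -13/4      2 ]
R4 <- R4 - (-4/209)*R3:  [        0         0         0  -562/209   441/209 ]
Row echelon form:
[ -9     1       6        -3       -8 ]
[  0  16/9    26/3     -25/3    -20/9 ]
[  0     0  -209/8    469/16     23/4 ]
[  0     0       0  -562/209  441/209 ]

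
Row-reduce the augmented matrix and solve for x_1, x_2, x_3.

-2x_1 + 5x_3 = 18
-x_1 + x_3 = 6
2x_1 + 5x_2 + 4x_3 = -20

Forward elimination on [A|b]:
R2 <- R2 - (1/2)*R1:  [    0     0  -3/2    -3 ]
R3 <- R3 - (-1)*R1:  [  0   5   9  -2 ]
R2 <-> R3   (pivot in column 2 was zero)
[ -2  0     5  18 ]
[  0  5     9  -2 ]
[  0  0  -3/2  -3 ]
Row echelon form:
[ -2  0     5  |  18 ]
[  0  5     9  |  -2 ]
[  0  0  -3/2  |  -3 ]
Back-substitution:
x_3 = (-3) / (-3/2) = 2
x_2 = (-2 - (9)*(2)) / 5 = -4
x_1 = (18 - (5)*(2)) / -2 = -4

(-4, -4, 2)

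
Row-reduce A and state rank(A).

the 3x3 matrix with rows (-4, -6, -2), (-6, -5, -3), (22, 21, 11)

Row reduction:
R2 <- R2 - (3/2)*R1:  [ 0  4  0 ]
R3 <- R3 - (-11/2)*R1:  [   0  -12    0 ]
R3 <- R3 - (-3)*R2:  [ 0  0  0 ]
Row echelon form:
[ -4  -6  -2 ]
[  0   4   0 ]
[  0   0   0 ]
Nonzero rows / pivot columns: 2

rank(A) = 2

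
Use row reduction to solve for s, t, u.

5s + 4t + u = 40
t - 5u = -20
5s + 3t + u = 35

(3, 5, 5)

Forward elimination on [A|b]:
R3 <- R3 - (1)*R1:  [  0  -1   0  -5 ]
R3 <- R3 - (-1)*R2:  [   0    0   -5  -25 ]
Row echelon form:
[ 5  4   1  |   40 ]
[ 0  1  -5  |  -20 ]
[ 0  0  -5  |  -25 ]
Back-substitution:
u = (-25) / -5 = 5
t = (-20 - (-5)*(5)) / 1 = 5
s = (40 - (4)*(5) - (1)*(5)) / 5 = 3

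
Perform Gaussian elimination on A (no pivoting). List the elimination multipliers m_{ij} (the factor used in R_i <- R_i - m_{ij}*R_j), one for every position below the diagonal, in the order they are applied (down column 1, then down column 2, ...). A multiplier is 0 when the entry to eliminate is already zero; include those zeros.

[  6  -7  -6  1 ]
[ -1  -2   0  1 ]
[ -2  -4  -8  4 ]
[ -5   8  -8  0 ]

Forward elimination:
R2 <- R2 - (-1/6)*R1:  [     0  -19/6     -1    7/6 ]
R3 <- R3 - (-1/3)*R1:  [     0  -19/3    -10   13/3 ]
R4 <- R4 - (-5/6)*R1:  [    0  13/6   -13   5/6 ]
R3 <- R3 - (2)*R2:  [  0   0  -8   2 ]
R4 <- R4 - (-13/19)*R2:  [       0        0  -260/19    31/19 ]
R4 <- R4 - (65/38)*R3:  [      0       0       0  -34/19 ]
Multipliers (in order of application): m_{21} = -1/6, m_{31} = -1/3, m_{41} = -5/6, m_{32} = 2, m_{42} = -13/19, m_{43} = 65/38

multipliers: -1/6, -1/3, -5/6, 2, -13/19, 65/38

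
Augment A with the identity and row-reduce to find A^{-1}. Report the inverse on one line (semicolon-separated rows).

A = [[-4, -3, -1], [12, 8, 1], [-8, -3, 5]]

inverse = [43/4 9/2 5/4; -17 -7 -2; 7 3 1]

Gauss-Jordan on [A | I]:
R1 <- (1/-4)*R1:  [    1   3/4   1/4  |  -1/4     0     0 ]
R2 <- R2 - (12)*R1:  [  0  -1  -2  |   3   1   0 ]
R3 <- R3 - (-8)*R1:  [  0   3   7  |  -2   0   1 ]
R2 <- (1/-1)*R2:  [  0   1   2  |  -3  -1   0 ]
R1 <- R1 - (3/4)*R2:  [    1     0  -5/4  |     2   3/4     0 ]
R3 <- R3 - (3)*R2:  [ 0  0  1  |  7  3  1 ]
R1 <- R1 - (-5/4)*R3:  [    1     0     0  |  43/4   9/2   5/4 ]
R2 <- R2 - (2)*R3:  [   0    1    0  |  -17   -7   -2 ]
Right block of [I | A^{-1}] is the inverse:
[ 43/4  9/2  5/4 ]
[  -17   -7   -2 ]
[    7    3    1 ]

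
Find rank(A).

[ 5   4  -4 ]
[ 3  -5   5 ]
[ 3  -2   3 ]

rank(A) = 3

Row reduction:
R2 <- R2 - (3/5)*R1:  [     0  -37/5   37/5 ]
R3 <- R3 - (3/5)*R1:  [     0  -22/5   27/5 ]
R3 <- R3 - (22/37)*R2:  [ 0  0  1 ]
Row echelon form:
[ 5      4    -4 ]
[ 0  -37/5  37/5 ]
[ 0      0     1 ]
Nonzero rows / pivot columns: 3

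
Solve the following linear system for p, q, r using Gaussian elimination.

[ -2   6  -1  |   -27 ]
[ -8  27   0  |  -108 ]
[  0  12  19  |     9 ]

(0, -4, 3)

Forward elimination on [A|b]:
R2 <- R2 - (4)*R1:  [ 0  3  4  0 ]
R3 <- R3 - (4)*R2:  [ 0  0  3  9 ]
Row echelon form:
[ -2  6  -1  |  -27 ]
[  0  3   4  |    0 ]
[  0  0   3  |    9 ]
Back-substitution:
r = (9) / 3 = 3
q = (0 - (4)*(3)) / 3 = -4
p = (-27 - (6)*(-4) - (-1)*(3)) / -2 = 0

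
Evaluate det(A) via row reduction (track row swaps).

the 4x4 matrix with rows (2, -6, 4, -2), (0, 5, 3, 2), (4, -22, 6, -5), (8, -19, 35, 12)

Forward elimination:
R3 <- R3 - (2)*R1:  [   0  -10   -2   -1 ]
R4 <- R4 - (4)*R1:  [  0   5  19  20 ]
R3 <- R3 - (-2)*R2:  [ 0  0  4  3 ]
R4 <- R4 - (1)*R2:  [  0   0  16  18 ]
R4 <- R4 - (4)*R3:  [ 0  0  0  6 ]
Upper-triangular form:
[ 2  -6  4  -2 ]
[ 0   5  3   2 ]
[ 0   0  4   3 ]
[ 0   0  0   6 ]
det(A) = (-1)^0 * (2) * (5) * (4) * (6) = 240  (0 row swaps -> sign +1)

det(A) = 240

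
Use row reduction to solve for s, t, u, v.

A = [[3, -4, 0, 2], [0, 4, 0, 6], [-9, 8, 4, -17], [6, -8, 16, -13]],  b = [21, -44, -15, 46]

(3, -5, -4, -4)

Forward elimination on [A|b]:
R3 <- R3 - (-3)*R1:  [   0   -4    4  -11   48 ]
R4 <- R4 - (2)*R1:  [   0    0   16  -17    4 ]
R3 <- R3 - (-1)*R2:  [  0   0   4  -5   4 ]
R4 <- R4 - (4)*R3:  [   0    0    0    3  -12 ]
Row echelon form:
[ 3  -4  0   2  |   21 ]
[ 0   4  0   6  |  -44 ]
[ 0   0  4  -5  |    4 ]
[ 0   0  0   3  |  -12 ]
Back-substitution:
v = (-12) / 3 = -4
u = (4 - (-5)*(-4)) / 4 = -4
t = (-44 - (6)*(-4)) / 4 = -5
s = (21 - (-4)*(-5) - (2)*(-4)) / 3 = 3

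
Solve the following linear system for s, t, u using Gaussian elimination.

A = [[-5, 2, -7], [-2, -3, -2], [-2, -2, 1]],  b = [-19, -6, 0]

Forward elimination on [A|b]:
R2 <- R2 - (2/5)*R1:  [     0  -19/5    4/5    8/5 ]
R3 <- R3 - (2/5)*R1:  [     0  -14/5   19/5   38/5 ]
R3 <- R3 - (14/19)*R2:  [      0       0   61/19  122/19 ]
Row echelon form:
[ -5      2     -7  |     -19 ]
[  0  -19/5    4/5  |     8/5 ]
[  0      0  61/19  |  122/19 ]
Back-substitution:
u = (122/19) / (61/19) = 2
t = (8/5 - (4/5)*(2)) / (-19/5) = 0
s = (-19 - (2)*(0) - (-7)*(2)) / -5 = 1

(1, 0, 2)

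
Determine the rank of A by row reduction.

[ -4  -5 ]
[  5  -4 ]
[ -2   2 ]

Row reduction:
R2 <- R2 - (-5/4)*R1:  [     0  -41/4 ]
R3 <- R3 - (1/2)*R1:  [   0  9/2 ]
R3 <- R3 - (-18/41)*R2:  [ 0  0 ]
Row echelon form:
[ -4     -5 ]
[  0  -41/4 ]
[  0      0 ]
Nonzero rows / pivot columns: 2

rank(A) = 2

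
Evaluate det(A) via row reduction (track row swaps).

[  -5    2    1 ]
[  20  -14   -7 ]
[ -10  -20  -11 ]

det(A) = -30

Forward elimination:
R2 <- R2 - (-4)*R1:  [  0  -6  -3 ]
R3 <- R3 - (2)*R1:  [   0  -24  -13 ]
R3 <- R3 - (4)*R2:  [  0   0  -1 ]
Upper-triangular form:
[ -5   2   1 ]
[  0  -6  -3 ]
[  0   0  -1 ]
det(A) = (-1)^0 * (-5) * (-6) * (-1) = -30  (0 row swaps -> sign +1)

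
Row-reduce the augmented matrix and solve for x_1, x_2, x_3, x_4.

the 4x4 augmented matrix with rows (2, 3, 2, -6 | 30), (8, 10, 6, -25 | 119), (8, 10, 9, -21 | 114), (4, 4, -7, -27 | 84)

(-2, -2, 5, -5)

Forward elimination on [A|b]:
R2 <- R2 - (4)*R1:  [  0  -2  -2  -1  -1 ]
R3 <- R3 - (4)*R1:  [  0  -2   1   3  -6 ]
R4 <- R4 - (2)*R1:  [   0   -2  -11  -15   24 ]
R3 <- R3 - (1)*R2:  [  0   0   3   4  -5 ]
R4 <- R4 - (1)*R2:  [   0    0   -9  -14   25 ]
R4 <- R4 - (-3)*R3:  [  0   0   0  -2  10 ]
Row echelon form:
[ 2   3   2  -6  |  30 ]
[ 0  -2  -2  -1  |  -1 ]
[ 0   0   3   4  |  -5 ]
[ 0   0   0  -2  |  10 ]
Back-substitution:
x_4 = (10) / -2 = -5
x_3 = (-5 - (4)*(-5)) / 3 = 5
x_2 = (-1 - (-2)*(5) - (-1)*(-5)) / -2 = -2
x_1 = (30 - (3)*(-2) - (2)*(5) - (-6)*(-5)) / 2 = -2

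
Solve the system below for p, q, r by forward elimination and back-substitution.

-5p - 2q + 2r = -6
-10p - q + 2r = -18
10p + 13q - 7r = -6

(2, -2, 0)

Forward elimination on [A|b]:
R2 <- R2 - (2)*R1:  [  0   3  -2  -6 ]
R3 <- R3 - (-2)*R1:  [   0    9   -3  -18 ]
R3 <- R3 - (3)*R2:  [ 0  0  3  0 ]
Row echelon form:
[ -5  -2   2  |  -6 ]
[  0   3  -2  |  -6 ]
[  0   0   3  |   0 ]
Back-substitution:
r = (0) / 3 = 0
q = (-6 - (-2)*(0)) / 3 = -2
p = (-6 - (-2)*(-2) - (2)*(0)) / -5 = 2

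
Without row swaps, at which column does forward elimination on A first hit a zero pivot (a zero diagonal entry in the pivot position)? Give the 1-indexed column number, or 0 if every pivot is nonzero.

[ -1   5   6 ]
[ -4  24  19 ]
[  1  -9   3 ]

first zero-pivot column = 0

Naive forward elimination:
R2 <- R2 - (4)*R1:  [  0   4  -5 ]
R3 <- R3 - (-1)*R1:  [  0  -4   9 ]
R3 <- R3 - (-1)*R2:  [ 0  0  4 ]
All pivots nonzero; naive elimination completes without hitting a zero pivot.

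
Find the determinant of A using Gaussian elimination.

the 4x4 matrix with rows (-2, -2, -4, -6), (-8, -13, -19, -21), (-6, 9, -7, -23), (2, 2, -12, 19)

Forward elimination:
R2 <- R2 - (4)*R1:  [  0  -5  -3   3 ]
R3 <- R3 - (3)*R1:  [  0  15   5  -5 ]
R4 <- R4 - (-1)*R1:  [   0    0  -16   13 ]
R3 <- R3 - (-3)*R2:  [  0   0  -4   4 ]
R4 <- R4 - (4)*R3:  [  0   0   0  -3 ]
Upper-triangular form:
[ -2  -2  -4  -6 ]
[  0  -5  -3   3 ]
[  0   0  -4   4 ]
[  0   0   0  -3 ]
det(A) = (-1)^0 * (-2) * (-5) * (-4) * (-3) = 120  (0 row swaps -> sign +1)

det(A) = 120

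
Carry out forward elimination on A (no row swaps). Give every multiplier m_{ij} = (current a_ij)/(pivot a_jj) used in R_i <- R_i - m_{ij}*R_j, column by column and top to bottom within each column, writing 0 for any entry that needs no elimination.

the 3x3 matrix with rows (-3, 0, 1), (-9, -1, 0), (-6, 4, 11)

multipliers: 3, 2, -4

Forward elimination:
R2 <- R2 - (3)*R1:  [  0  -1  -3 ]
R3 <- R3 - (2)*R1:  [ 0  4  9 ]
R3 <- R3 - (-4)*R2:  [  0   0  -3 ]
Multipliers (in order of application): m_{21} = 3, m_{31} = 2, m_{32} = -4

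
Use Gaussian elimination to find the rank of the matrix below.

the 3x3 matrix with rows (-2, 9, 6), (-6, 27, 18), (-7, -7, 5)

Row reduction:
R2 <- R2 - (3)*R1:  [ 0  0  0 ]
R3 <- R3 - (7/2)*R1:  [     0  -77/2    -16 ]
R2 <-> R3   (pivot in column 2 was zero)
[ -2      9    6 ]
[  0  -77/2  -16 ]
[  0      0    0 ]
Row echelon form:
[ -2      9    6 ]
[  0  -77/2  -16 ]
[  0      0    0 ]
Nonzero rows / pivot columns: 2

rank(A) = 2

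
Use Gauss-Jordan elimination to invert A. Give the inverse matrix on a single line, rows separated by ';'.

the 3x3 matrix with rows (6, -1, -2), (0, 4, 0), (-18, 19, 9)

Gauss-Jordan on [A | I]:
R1 <- (1/6)*R1:  [    1  -1/6  -1/3  |   1/6     0     0 ]
R3 <- R3 - (-18)*R1:  [  0  16   3  |   3   0   1 ]
R2 <- (1/4)*R2:  [   0    1    0  |    0  1/4    0 ]
R1 <- R1 - (-1/6)*R2:  [    1     0  -1/3  |   1/6  1/24     0 ]
R3 <- R3 - (16)*R2:  [  0   0   3  |   3  -4   1 ]
R3 <- (1/3)*R3:  [    0     0     1  |     1  -4/3   1/3 ]
R1 <- R1 - (-1/3)*R3:  [      1       0       0  |     1/2  -29/72     1/9 ]
Right block of [I | A^{-1}] is the inverse:
[ 1/2  -29/72  1/9 ]
[   0     1/4    0 ]
[   1    -4/3  1/3 ]

inverse = [1/2 -29/72 1/9; 0 1/4 0; 1 -4/3 1/3]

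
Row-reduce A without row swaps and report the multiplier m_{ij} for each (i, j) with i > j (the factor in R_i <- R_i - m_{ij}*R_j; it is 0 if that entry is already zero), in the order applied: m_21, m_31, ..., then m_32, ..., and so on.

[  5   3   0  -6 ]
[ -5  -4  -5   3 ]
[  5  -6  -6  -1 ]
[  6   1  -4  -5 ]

multipliers: -1, 1, 6/5, 9, 13/5, 3/13

Forward elimination:
R2 <- R2 - (-1)*R1:  [  0  -1  -5  -3 ]
R3 <- R3 - (1)*R1:  [  0  -9  -6   5 ]
R4 <- R4 - (6/5)*R1:  [     0  -13/5     -4   11/5 ]
R3 <- R3 - (9)*R2:  [  0   0  39  32 ]
R4 <- R4 - (13/5)*R2:  [  0   0   9  10 ]
R4 <- R4 - (3/13)*R3:  [     0      0      0  34/13 ]
Multipliers (in order of application): m_{21} = -1, m_{31} = 1, m_{41} = 6/5, m_{32} = 9, m_{42} = 13/5, m_{43} = 3/13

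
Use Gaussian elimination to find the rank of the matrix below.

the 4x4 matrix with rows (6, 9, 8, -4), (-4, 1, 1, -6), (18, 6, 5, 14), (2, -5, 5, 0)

rank(A) = 3

Row reduction:
R2 <- R2 - (-2/3)*R1:  [     0      7   19/3  -26/3 ]
R3 <- R3 - (3)*R1:  [   0  -21  -19   26 ]
R4 <- R4 - (1/3)*R1:  [   0   -8  7/3  4/3 ]
R3 <- R3 - (-3)*R2:  [ 0  0  0  0 ]
R4 <- R4 - (-8/7)*R2:  [     0      0   67/7  -60/7 ]
R3 <-> R4   (pivot in column 3 was zero)
[ 6  9     8     -4 ]
[ 0  7  19/3  -26/3 ]
[ 0  0  67/7  -60/7 ]
[ 0  0     0      0 ]
Row echelon form:
[ 6  9     8     -4 ]
[ 0  7  19/3  -26/3 ]
[ 0  0  67/7  -60/7 ]
[ 0  0     0      0 ]
Nonzero rows / pivot columns: 3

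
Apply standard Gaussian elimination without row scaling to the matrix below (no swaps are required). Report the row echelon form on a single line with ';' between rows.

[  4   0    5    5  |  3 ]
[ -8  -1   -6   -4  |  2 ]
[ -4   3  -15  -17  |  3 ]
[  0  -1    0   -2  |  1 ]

REF = [4 0 5 5 3; 0 -1 4 6 8; 0 0 2 6 30; 0 0 0 4 53]

Forward elimination:
R2 <- R2 - (-2)*R1:  [  0  -1   4   6   8 ]
R3 <- R3 - (-1)*R1:  [   0    3  -10  -12    6 ]
R3 <- R3 - (-3)*R2:  [  0   0   2   6  30 ]
R4 <- R4 - (1)*R2:  [  0   0  -4  -8  -7 ]
R4 <- R4 - (-2)*R3:  [  0   0   0   4  53 ]
Row echelon form:
[ 4   0  5  5  |   3 ]
[ 0  -1  4  6  |   8 ]
[ 0   0  2  6  |  30 ]
[ 0   0  0  4  |  53 ]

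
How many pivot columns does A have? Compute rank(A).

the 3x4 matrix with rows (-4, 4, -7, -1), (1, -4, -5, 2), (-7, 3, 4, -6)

Row reduction:
R2 <- R2 - (-1/4)*R1:  [     0     -3  -27/4    7/4 ]
R3 <- R3 - (7/4)*R1:  [     0     -4   65/4  -17/4 ]
R3 <- R3 - (4/3)*R2:  [      0       0   101/4  -79/12 ]
Row echelon form:
[ -4   4     -7      -1 ]
[  0  -3  -27/4     7/4 ]
[  0   0  101/4  -79/12 ]
Nonzero rows / pivot columns: 3

rank(A) = 3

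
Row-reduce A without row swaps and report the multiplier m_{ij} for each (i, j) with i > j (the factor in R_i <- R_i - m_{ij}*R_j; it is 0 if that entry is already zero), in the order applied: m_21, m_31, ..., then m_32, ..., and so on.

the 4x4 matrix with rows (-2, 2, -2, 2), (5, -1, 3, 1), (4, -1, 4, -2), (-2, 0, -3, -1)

multipliers: -5/2, -2, 1, 3/4, -1/2, -4/3

Forward elimination:
R2 <- R2 - (-5/2)*R1:  [  0   4  -2   6 ]
R3 <- R3 - (-2)*R1:  [ 0  3  0  2 ]
R4 <- R4 - (1)*R1:  [  0  -2  -1  -3 ]
R3 <- R3 - (3/4)*R2:  [    0     0   3/2  -5/2 ]
R4 <- R4 - (-1/2)*R2:  [  0   0  -2   0 ]
R4 <- R4 - (-4/3)*R3:  [     0      0      0  -10/3 ]
Multipliers (in order of application): m_{21} = -5/2, m_{31} = -2, m_{41} = 1, m_{32} = 3/4, m_{42} = -1/2, m_{43} = -4/3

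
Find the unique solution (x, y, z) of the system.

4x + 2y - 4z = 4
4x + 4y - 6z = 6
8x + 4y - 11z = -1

(2, 4, 3)

Forward elimination on [A|b]:
R2 <- R2 - (1)*R1:  [  0   2  -2   2 ]
R3 <- R3 - (2)*R1:  [  0   0  -3  -9 ]
Row echelon form:
[ 4  2  -4  |   4 ]
[ 0  2  -2  |   2 ]
[ 0  0  -3  |  -9 ]
Back-substitution:
z = (-9) / -3 = 3
y = (2 - (-2)*(3)) / 2 = 4
x = (4 - (2)*(4) - (-4)*(3)) / 4 = 2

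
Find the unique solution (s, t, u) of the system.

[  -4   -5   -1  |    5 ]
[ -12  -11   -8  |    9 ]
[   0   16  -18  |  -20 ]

Forward elimination on [A|b]:
R2 <- R2 - (3)*R1:  [  0   4  -5  -6 ]
R3 <- R3 - (4)*R2:  [ 0  0  2  4 ]
Row echelon form:
[ -4  -5  -1  |   5 ]
[  0   4  -5  |  -6 ]
[  0   0   2  |   4 ]
Back-substitution:
u = (4) / 2 = 2
t = (-6 - (-5)*(2)) / 4 = 1
s = (5 - (-5)*(1) - (-1)*(2)) / -4 = -3

(-3, 1, 2)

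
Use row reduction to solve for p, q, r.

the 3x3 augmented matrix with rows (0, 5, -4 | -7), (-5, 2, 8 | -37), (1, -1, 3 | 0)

(3, -3, -2)

Forward elimination on [A|b]:
R1 <-> R2   (pivot in column 1 was zero)
[ -5   2   8  -37 ]
[  0   5  -4   -7 ]
[  1  -1   3    0 ]
R3 <- R3 - (-1/5)*R1:  [     0   -3/5   23/5  -37/5 ]
R3 <- R3 - (-3/25)*R2:  [       0        0   103/25  -206/25 ]
Row echelon form:
[ -5  2       8  |      -37 ]
[  0  5      -4  |       -7 ]
[  0  0  103/25  |  -206/25 ]
Back-substitution:
r = (-206/25) / (103/25) = -2
q = (-7 - (-4)*(-2)) / 5 = -3
p = (-37 - (2)*(-3) - (8)*(-2)) / -5 = 3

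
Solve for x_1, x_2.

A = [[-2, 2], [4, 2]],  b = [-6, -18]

Forward elimination on [A|b]:
R2 <- R2 - (-2)*R1:  [   0    6  -30 ]
Row echelon form:
[ -2  2  |   -6 ]
[  0  6  |  -30 ]
Back-substitution:
x_2 = (-30) / 6 = -5
x_1 = (-6 - (2)*(-5)) / -2 = -2

(-2, -5)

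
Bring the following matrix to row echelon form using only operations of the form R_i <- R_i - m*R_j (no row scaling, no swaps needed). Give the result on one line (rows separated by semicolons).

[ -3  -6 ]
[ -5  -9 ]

REF = [-3 -6; 0 1]

Forward elimination:
R2 <- R2 - (5/3)*R1:  [ 0  1 ]
Row echelon form:
[ -3  -6 ]
[  0   1 ]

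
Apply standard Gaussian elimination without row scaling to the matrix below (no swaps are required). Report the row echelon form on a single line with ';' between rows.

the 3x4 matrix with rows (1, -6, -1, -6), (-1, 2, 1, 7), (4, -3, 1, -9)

REF = [1 -6 -1 -6; 0 -4 0 1; 0 0 5 81/4]

Forward elimination:
R2 <- R2 - (-1)*R1:  [  0  -4   0   1 ]
R3 <- R3 - (4)*R1:  [  0  21   5  15 ]
R3 <- R3 - (-21/4)*R2:  [    0     0     5  81/4 ]
Row echelon form:
[ 1  -6  -1    -6 ]
[ 0  -4   0     1 ]
[ 0   0   5  81/4 ]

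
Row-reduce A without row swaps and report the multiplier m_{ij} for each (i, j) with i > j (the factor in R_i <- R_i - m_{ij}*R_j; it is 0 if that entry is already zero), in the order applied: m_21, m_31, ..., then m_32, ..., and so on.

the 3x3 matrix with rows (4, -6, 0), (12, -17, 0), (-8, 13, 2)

Forward elimination:
R2 <- R2 - (3)*R1:  [ 0  1  0 ]
R3 <- R3 - (-2)*R1:  [ 0  1  2 ]
R3 <- R3 - (1)*R2:  [ 0  0  2 ]
Multipliers (in order of application): m_{21} = 3, m_{31} = -2, m_{32} = 1

multipliers: 3, -2, 1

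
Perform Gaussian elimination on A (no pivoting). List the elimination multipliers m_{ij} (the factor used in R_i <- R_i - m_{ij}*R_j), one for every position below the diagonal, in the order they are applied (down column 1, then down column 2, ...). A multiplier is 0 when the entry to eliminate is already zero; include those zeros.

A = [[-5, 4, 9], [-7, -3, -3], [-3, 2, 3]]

Forward elimination:
R2 <- R2 - (7/5)*R1:  [     0  -43/5  -78/5 ]
R3 <- R3 - (3/5)*R1:  [     0   -2/5  -12/5 ]
R3 <- R3 - (2/43)*R2:  [      0       0  -72/43 ]
Multipliers (in order of application): m_{21} = 7/5, m_{31} = 3/5, m_{32} = 2/43

multipliers: 7/5, 3/5, 2/43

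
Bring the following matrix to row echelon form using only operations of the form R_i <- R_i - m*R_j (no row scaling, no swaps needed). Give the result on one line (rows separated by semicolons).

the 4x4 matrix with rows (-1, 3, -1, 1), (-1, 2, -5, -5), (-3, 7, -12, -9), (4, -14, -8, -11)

REF = [-1 3 -1 1; 0 -1 -4 -6; 0 0 -1 0; 0 0 0 5]

Forward elimination:
R2 <- R2 - (1)*R1:  [  0  -1  -4  -6 ]
R3 <- R3 - (3)*R1:  [   0   -2   -9  -12 ]
R4 <- R4 - (-4)*R1:  [   0   -2  -12   -7 ]
R3 <- R3 - (2)*R2:  [  0   0  -1   0 ]
R4 <- R4 - (2)*R2:  [  0   0  -4   5 ]
R4 <- R4 - (4)*R3:  [ 0  0  0  5 ]
Row echelon form:
[ -1   3  -1   1 ]
[  0  -1  -4  -6 ]
[  0   0  -1   0 ]
[  0   0   0   5 ]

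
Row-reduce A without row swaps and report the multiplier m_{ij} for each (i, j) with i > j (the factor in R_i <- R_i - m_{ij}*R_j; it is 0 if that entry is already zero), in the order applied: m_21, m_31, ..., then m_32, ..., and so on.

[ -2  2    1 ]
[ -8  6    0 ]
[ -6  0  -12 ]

Forward elimination:
R2 <- R2 - (4)*R1:  [  0  -2  -4 ]
R3 <- R3 - (3)*R1:  [   0   -6  -15 ]
R3 <- R3 - (3)*R2:  [  0   0  -3 ]
Multipliers (in order of application): m_{21} = 4, m_{31} = 3, m_{32} = 3

multipliers: 4, 3, 3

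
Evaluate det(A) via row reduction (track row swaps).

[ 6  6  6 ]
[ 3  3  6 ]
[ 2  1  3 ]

Forward elimination:
R2 <- R2 - (1/2)*R1:  [ 0  0  3 ]
R3 <- R3 - (1/3)*R1:  [  0  -1   1 ]
R2 <-> R3   (pivot in column 2 was zero)
[ 6   6  6 ]
[ 0  -1  1 ]
[ 0   0  3 ]
Upper-triangular form:
[ 6   6  6 ]
[ 0  -1  1 ]
[ 0   0  3 ]
det(A) = (-1)^1 * (6) * (-1) * (3) = 18  (1 row swap -> sign -1)

det(A) = 18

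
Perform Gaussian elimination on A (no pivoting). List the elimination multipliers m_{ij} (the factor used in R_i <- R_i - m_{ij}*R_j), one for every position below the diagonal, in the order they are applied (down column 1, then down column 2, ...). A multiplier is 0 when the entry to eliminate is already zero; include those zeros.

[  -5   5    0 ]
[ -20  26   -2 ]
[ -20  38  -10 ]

Forward elimination:
R2 <- R2 - (4)*R1:  [  0   6  -2 ]
R3 <- R3 - (4)*R1:  [   0   18  -10 ]
R3 <- R3 - (3)*R2:  [  0   0  -4 ]
Multipliers (in order of application): m_{21} = 4, m_{31} = 4, m_{32} = 3

multipliers: 4, 4, 3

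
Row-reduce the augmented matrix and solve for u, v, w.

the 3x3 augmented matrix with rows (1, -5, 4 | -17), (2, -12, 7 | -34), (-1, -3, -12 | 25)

Forward elimination on [A|b]:
R2 <- R2 - (2)*R1:  [  0  -2  -1   0 ]
R3 <- R3 - (-1)*R1:  [  0  -8  -8   8 ]
R3 <- R3 - (4)*R2:  [  0   0  -4   8 ]
Row echelon form:
[ 1  -5   4  |  -17 ]
[ 0  -2  -1  |    0 ]
[ 0   0  -4  |    8 ]
Back-substitution:
w = (8) / -4 = -2
v = (0 - (-1)*(-2)) / -2 = 1
u = (-17 - (-5)*(1) - (4)*(-2)) / 1 = -4

(-4, 1, -2)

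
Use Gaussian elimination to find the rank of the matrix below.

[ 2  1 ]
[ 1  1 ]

rank(A) = 2

Row reduction:
R2 <- R2 - (1/2)*R1:  [   0  1/2 ]
Row echelon form:
[ 2    1 ]
[ 0  1/2 ]
Nonzero rows / pivot columns: 2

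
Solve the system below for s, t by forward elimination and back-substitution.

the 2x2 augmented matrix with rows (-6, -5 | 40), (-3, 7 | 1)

Forward elimination on [A|b]:
R2 <- R2 - (1/2)*R1:  [    0  19/2   -19 ]
Row echelon form:
[ -6    -5  |   40 ]
[  0  19/2  |  -19 ]
Back-substitution:
t = (-19) / (19/2) = -2
s = (40 - (-5)*(-2)) / -6 = -5

(-5, -2)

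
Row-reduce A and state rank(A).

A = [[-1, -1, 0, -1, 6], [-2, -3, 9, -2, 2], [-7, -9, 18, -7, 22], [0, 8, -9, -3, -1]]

rank(A) = 3

Row reduction:
R2 <- R2 - (2)*R1:  [   0   -1    9    0  -10 ]
R3 <- R3 - (7)*R1:  [   0   -2   18    0  -20 ]
R3 <- R3 - (2)*R2:  [ 0  0  0  0  0 ]
R4 <- R4 - (-8)*R2:  [   0    0   63   -3  -81 ]
R3 <-> R4   (pivot in column 3 was zero)
[ -1  -1   0  -1    6 ]
[  0  -1   9   0  -10 ]
[  0   0  63  -3  -81 ]
[  0   0   0   0    0 ]
Row echelon form:
[ -1  -1   0  -1    6 ]
[  0  -1   9   0  -10 ]
[  0   0  63  -3  -81 ]
[  0   0   0   0    0 ]
Nonzero rows / pivot columns: 3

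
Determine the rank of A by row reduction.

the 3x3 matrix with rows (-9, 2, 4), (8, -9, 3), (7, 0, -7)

Row reduction:
R2 <- R2 - (-8/9)*R1:  [     0  -65/9   59/9 ]
R3 <- R3 - (-7/9)*R1:  [     0   14/9  -35/9 ]
R3 <- R3 - (-14/65)*R2:  [       0        0  -161/65 ]
Row echelon form:
[ -9      2        4 ]
[  0  -65/9     59/9 ]
[  0      0  -161/65 ]
Nonzero rows / pivot columns: 3

rank(A) = 3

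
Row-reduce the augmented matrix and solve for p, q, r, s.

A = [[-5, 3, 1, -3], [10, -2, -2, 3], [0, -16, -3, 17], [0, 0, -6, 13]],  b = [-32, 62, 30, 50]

Forward elimination on [A|b]:
R2 <- R2 - (-2)*R1:  [  0   4   0  -3  -2 ]
R3 <- R3 - (-4)*R2:  [  0   0  -3   5  22 ]
R4 <- R4 - (2)*R3:  [ 0  0  0  3  6 ]
Row echelon form:
[ -5  3   1  -3  |  -32 ]
[  0  4   0  -3  |   -2 ]
[  0  0  -3   5  |   22 ]
[  0  0   0   3  |    6 ]
Back-substitution:
s = (6) / 3 = 2
r = (22 - (5)*(2)) / -3 = -4
q = (-2 - (-3)*(2)) / 4 = 1
p = (-32 - (3)*(1) - (1)*(-4) - (-3)*(2)) / -5 = 5

(5, 1, -4, 2)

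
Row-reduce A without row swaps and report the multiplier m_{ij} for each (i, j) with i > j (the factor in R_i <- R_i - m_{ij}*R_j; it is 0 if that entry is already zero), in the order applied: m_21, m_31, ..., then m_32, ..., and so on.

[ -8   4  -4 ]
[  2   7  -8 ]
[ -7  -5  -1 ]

Forward elimination:
R2 <- R2 - (-1/4)*R1:  [  0   8  -9 ]
R3 <- R3 - (7/8)*R1:  [     0  -17/2    5/2 ]
R3 <- R3 - (-17/16)*R2:  [       0        0  -113/16 ]
Multipliers (in order of application): m_{21} = -1/4, m_{31} = 7/8, m_{32} = -17/16

multipliers: -1/4, 7/8, -17/16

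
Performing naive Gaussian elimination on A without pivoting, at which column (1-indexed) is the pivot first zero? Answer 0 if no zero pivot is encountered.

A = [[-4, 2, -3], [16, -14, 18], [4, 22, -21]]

Naive forward elimination:
R2 <- R2 - (-4)*R1:  [  0  -6   6 ]
R3 <- R3 - (-1)*R1:  [   0   24  -24 ]
R3 <- R3 - (-4)*R2:  [ 0  0  0 ]
Matrix at this point:
[ -4   2  -3 ]
[  0  -6   6 ]
[  0   0   0 ]
Pivot entry (3,3) in the last row is zero and there are no rows below to swap with -> zero pivot in column 3 (A is singular).

first zero-pivot column = 3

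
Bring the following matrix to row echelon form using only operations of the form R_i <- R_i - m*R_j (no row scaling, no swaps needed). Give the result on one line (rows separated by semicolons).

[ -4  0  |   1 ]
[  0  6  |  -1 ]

REF = [-4 0 1; 0 6 -1]

Forward elimination:
Row echelon form:
[ -4  0  |   1 ]
[  0  6  |  -1 ]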